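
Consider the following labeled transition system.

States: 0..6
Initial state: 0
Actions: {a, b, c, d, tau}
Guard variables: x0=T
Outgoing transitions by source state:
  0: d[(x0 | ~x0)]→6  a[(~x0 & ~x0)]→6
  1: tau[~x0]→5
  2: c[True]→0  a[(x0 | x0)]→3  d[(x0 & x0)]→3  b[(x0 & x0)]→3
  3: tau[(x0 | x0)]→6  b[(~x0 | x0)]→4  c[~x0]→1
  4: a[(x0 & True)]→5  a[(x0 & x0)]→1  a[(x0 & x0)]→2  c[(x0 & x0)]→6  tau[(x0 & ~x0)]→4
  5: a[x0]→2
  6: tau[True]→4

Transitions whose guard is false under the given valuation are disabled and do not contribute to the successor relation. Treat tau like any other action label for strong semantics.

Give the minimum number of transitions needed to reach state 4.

Answer: 2

Working:
Breadth-first toward 4:
  L0 = {0}
  L1 = {6}
  L2 = {4}
first hit 4 at d=2 via d·tau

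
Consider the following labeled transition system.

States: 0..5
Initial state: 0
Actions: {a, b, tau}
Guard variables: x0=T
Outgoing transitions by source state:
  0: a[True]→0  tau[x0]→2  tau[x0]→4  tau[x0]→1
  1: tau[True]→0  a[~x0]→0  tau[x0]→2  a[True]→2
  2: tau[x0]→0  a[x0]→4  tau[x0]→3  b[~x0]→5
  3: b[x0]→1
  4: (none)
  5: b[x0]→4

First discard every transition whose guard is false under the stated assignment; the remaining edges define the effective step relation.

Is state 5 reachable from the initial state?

Answer: UNREACHABLE

Analysis:
After dropping false guards: 12 live edges.
depth 0: {0}
depth 1: {1,2,4}  now seen {0,1,2,4}
depth 2: {3}  now seen {0,1,2,3,4}
R = {0,1,2,3,4}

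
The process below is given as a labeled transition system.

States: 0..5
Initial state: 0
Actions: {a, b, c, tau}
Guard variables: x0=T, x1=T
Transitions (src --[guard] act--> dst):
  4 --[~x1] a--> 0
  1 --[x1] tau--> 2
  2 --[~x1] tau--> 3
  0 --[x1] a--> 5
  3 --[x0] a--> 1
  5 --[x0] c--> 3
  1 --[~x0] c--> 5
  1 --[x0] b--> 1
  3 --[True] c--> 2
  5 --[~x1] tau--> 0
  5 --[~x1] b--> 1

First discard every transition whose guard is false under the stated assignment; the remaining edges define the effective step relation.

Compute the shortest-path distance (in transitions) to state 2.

Answer: 3

Working:
BFS to 2:
  depth 0: {0}
  depth 1: {5}
  depth 2: {3}
  depth 3: {1,2}
depth(2)=3, e.g. a·c·c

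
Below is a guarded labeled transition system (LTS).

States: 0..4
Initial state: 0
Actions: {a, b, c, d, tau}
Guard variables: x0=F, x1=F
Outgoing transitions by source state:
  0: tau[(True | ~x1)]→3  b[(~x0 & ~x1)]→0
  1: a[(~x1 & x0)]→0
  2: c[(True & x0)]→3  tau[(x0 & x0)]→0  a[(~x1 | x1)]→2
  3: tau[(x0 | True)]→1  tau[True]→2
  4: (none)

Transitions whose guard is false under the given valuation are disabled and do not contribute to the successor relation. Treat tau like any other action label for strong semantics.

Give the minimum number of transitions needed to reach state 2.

Breadth-first toward 2:
  depth 0: {0}
  depth 1: {3}
  depth 2: {1,2}
2 enters at depth 2; path tau·tau

Answer: 2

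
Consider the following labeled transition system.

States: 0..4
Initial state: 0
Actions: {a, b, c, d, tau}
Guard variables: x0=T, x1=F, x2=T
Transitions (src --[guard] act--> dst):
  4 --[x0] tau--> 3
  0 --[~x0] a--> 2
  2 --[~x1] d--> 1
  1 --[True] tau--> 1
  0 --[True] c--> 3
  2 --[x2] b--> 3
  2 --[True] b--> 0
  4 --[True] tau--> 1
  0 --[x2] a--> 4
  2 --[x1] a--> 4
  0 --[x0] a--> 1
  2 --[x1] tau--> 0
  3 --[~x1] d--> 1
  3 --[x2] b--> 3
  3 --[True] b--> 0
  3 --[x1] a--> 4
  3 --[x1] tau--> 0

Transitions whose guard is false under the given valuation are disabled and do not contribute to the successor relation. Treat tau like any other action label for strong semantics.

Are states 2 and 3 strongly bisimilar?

Answer: BISIMILAR

Trace:
Compute ~ classes (split until stable):
  P[0] = {{0,1,2,3,4}}
  P[1] = {{0},{1,4},{2,3}}
  P[2] = {{0},{1},{2,3},{4}}
4 equivalence class(es) (converged in 3)
[2]={2,3}  [3]={2,3}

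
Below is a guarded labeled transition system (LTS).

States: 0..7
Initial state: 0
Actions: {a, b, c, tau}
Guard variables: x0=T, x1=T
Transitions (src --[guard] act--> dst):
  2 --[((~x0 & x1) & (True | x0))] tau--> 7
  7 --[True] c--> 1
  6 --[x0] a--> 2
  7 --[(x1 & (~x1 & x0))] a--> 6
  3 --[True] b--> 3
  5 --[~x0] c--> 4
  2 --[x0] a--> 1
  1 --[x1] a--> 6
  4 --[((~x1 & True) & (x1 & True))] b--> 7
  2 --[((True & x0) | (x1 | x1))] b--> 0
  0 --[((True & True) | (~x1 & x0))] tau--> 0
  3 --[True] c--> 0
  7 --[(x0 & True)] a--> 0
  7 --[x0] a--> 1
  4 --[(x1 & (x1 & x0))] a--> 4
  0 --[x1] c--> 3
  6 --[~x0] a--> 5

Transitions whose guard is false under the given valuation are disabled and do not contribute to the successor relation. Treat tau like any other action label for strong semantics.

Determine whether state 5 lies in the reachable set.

Guard filter leaves 12 enabled edge(s).
depth 0: {0}
depth 1: {3}  total {0,3}
R = {0,3}

Answer: UNREACHABLE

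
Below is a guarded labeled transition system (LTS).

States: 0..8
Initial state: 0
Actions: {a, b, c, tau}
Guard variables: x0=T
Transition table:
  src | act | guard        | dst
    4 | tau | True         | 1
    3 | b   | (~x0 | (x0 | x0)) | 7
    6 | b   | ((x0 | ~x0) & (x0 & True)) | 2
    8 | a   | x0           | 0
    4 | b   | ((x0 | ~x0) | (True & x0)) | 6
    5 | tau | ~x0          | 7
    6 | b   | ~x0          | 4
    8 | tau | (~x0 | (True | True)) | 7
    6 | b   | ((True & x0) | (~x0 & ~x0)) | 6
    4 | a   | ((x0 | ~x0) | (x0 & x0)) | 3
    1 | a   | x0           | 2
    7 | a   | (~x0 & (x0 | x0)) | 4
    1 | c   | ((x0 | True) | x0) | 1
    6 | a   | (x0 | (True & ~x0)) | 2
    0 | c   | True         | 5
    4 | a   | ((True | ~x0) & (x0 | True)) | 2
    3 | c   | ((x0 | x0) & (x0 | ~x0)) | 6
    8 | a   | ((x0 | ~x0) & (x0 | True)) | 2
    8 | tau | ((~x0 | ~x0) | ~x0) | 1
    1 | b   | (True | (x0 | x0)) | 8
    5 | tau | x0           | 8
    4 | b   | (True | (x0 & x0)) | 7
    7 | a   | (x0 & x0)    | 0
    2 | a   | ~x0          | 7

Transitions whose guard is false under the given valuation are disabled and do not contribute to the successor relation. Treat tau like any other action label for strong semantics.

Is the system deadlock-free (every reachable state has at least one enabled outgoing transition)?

Answer: DEADLOCK at state 2

Analysis:
R = {0,2,5,7,8}
  0: c→5  [1 out]
  2: ∅  [STUCK]
  5: tau→8  [1 out]
  7: a→0  [1 out]
  8: a→0  a→2  tau→7  [3 out]
Path to 2: c·tau·a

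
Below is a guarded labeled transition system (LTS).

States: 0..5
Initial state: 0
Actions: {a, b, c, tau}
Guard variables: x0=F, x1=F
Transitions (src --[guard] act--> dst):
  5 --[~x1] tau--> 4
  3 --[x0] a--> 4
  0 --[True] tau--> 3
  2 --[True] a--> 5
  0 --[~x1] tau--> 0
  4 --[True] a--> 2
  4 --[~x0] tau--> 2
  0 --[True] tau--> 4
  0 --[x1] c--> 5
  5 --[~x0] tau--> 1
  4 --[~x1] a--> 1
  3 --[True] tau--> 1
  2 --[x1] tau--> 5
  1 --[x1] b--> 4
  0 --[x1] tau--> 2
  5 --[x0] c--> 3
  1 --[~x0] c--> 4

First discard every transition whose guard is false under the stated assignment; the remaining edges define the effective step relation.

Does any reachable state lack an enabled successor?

Reach set: {0,1,2,3,4,5}
  0: tau→0  tau→3  tau→4  [3 out]
  1: c→4  [1 out]
  2: a→5  [1 out]
  3: tau→1  [1 out]
  4: a→1  a→2  tau→2  [3 out]
  5: tau→1  tau→4  [2 out]

Answer: DEADLOCK-FREE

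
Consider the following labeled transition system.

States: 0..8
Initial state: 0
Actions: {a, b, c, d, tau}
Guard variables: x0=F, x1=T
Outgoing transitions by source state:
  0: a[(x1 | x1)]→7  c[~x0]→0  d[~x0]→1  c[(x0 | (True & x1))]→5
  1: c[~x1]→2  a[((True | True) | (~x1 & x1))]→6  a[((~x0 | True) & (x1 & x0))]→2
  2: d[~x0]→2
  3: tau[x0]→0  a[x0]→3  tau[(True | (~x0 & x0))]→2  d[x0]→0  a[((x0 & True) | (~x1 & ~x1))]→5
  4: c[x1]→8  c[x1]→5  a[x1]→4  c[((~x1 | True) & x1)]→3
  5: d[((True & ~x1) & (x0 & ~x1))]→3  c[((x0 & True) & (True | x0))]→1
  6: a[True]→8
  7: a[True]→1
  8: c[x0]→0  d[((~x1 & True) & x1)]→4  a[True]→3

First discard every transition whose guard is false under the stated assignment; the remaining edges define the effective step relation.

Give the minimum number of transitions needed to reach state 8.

BFS to 8:
  Layer 0: {0}
  Layer 1: {1,5,7}
  Layer 2: {6}
  Layer 3: {8}
depth(8)=3, e.g. d·a·a

Answer: 3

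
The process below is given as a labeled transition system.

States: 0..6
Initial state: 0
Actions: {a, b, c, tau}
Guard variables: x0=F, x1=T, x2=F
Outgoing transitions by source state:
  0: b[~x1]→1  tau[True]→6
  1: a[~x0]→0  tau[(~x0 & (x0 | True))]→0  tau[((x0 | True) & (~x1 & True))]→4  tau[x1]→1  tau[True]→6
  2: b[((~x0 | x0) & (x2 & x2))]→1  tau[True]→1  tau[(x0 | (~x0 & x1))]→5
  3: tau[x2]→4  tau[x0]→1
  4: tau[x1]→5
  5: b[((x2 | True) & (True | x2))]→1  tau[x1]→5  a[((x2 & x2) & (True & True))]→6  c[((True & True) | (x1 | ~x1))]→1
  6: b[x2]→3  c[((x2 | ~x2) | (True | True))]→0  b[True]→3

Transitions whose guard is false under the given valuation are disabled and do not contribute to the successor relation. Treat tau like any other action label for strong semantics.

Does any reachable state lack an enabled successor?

Reach set: {0,3,6}
  0: tau→6  [1 exit(s)]
  3: ∅  [STUCK]
  6: b→3  c→0  [2 exit(s)]
Path to 3: tau·b

Answer: DEADLOCK at state 3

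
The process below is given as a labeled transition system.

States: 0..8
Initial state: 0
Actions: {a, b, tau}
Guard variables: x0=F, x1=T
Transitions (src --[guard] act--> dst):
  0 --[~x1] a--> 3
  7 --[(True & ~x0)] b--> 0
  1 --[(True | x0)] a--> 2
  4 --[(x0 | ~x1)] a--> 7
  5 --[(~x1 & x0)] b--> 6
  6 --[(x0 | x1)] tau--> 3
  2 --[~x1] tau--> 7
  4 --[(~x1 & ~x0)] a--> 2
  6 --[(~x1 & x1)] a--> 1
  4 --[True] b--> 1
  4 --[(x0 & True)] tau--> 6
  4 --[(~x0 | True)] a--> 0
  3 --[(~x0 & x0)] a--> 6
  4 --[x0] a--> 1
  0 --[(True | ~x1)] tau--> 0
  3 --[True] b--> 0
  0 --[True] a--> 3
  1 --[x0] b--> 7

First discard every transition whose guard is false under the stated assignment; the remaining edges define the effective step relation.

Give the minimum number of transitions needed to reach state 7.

Answer: UNREACHABLE

Analysis:
Breadth-first toward 7:
  Layer 0: {0}
  Layer 1: {3}
7 never appears.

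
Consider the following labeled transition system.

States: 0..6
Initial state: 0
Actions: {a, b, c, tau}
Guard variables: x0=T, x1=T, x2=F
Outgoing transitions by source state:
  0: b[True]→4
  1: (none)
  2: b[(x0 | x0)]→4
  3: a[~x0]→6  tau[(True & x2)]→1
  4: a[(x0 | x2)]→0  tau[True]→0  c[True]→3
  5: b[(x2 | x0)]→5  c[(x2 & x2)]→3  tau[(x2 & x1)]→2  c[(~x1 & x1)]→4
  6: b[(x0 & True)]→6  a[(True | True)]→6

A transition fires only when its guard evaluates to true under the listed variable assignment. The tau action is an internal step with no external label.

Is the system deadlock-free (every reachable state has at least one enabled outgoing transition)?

Answer: DEADLOCK at state 3

Analysis:
Reach set: {0,3,4}
  0: b→4  [deg 1]
  3: ∅  [no exit]
  4: a→0  c→3  tau→0  [deg 3]
witness 3: b·c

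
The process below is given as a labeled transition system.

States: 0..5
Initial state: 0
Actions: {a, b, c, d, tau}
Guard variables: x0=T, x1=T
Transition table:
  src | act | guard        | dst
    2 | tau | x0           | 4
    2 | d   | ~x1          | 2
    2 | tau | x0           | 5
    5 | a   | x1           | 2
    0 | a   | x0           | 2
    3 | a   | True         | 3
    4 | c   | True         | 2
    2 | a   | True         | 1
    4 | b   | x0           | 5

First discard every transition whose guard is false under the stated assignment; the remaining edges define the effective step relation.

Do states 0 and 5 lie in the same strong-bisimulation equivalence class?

Answer: BISIMILAR

Working:
Refine partition for ~:
  π0 = {{0,1,2,3,4,5}}
  π1 = {{0,3,5},{1},{2},{4}}
  π2 = {{0,5},{1},{2},{3},{4}}
Fixed point at round 3; 5 class(es).
class of 0: {0,5}; class of 5: {0,5}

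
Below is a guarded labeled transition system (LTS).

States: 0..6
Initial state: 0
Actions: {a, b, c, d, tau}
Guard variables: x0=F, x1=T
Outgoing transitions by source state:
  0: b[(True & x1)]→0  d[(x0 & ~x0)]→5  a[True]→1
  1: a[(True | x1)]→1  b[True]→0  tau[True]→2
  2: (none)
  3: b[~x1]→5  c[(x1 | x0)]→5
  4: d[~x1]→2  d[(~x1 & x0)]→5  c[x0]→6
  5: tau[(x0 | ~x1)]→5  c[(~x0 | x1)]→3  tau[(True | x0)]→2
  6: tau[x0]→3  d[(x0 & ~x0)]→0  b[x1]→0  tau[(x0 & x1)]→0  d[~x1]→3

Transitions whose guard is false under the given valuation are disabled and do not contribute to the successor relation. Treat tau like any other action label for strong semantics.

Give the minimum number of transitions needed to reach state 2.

Breadth-first toward 2:
  L0 = {0}
  L1 = {1}
  L2 = {2}
depth(2)=2, e.g. a·tau

Answer: 2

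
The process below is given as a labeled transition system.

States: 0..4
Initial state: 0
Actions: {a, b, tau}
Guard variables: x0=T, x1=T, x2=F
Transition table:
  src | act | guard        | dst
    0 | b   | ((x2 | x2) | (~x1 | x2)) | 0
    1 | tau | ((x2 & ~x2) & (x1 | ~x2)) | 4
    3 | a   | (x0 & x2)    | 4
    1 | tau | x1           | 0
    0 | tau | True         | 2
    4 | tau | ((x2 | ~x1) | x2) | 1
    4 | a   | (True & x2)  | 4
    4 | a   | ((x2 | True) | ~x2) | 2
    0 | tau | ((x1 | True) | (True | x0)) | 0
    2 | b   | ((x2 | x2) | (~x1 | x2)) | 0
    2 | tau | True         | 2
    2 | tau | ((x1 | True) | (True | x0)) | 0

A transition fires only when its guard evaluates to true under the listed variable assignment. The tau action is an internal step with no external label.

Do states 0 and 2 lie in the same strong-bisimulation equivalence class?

Answer: BISIMILAR

Trace:
Refine partition for ~:
  P[0] = {{0,1,2,3,4}}
  P[1] = {{0,1,2},{3},{4}}
3 equivalence class(es) (converged in 2)
0∈{0,1,2}, 2∈{0,1,2}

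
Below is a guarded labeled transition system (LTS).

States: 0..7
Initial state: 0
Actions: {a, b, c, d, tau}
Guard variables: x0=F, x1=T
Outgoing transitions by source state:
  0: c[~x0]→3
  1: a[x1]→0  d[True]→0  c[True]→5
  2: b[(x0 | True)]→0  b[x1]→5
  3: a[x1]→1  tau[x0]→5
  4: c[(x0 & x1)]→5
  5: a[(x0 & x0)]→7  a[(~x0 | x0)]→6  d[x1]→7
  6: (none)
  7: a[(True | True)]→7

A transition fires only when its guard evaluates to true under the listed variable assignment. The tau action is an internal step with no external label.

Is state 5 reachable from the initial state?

Guard filter leaves 10 enabled edge(s).
Layer 0: {0}
Layer 1: {3}  total {0,3}
Layer 2: {1}  total {0,1,3}
Layer 3: {5}  total {0,1,3,5}
Layer 4: {6,7}  total {0,1,3,5,6,7}
R = {0,1,3,5,6,7}
trace reaching 5: c·a·c

Answer: REACHABLE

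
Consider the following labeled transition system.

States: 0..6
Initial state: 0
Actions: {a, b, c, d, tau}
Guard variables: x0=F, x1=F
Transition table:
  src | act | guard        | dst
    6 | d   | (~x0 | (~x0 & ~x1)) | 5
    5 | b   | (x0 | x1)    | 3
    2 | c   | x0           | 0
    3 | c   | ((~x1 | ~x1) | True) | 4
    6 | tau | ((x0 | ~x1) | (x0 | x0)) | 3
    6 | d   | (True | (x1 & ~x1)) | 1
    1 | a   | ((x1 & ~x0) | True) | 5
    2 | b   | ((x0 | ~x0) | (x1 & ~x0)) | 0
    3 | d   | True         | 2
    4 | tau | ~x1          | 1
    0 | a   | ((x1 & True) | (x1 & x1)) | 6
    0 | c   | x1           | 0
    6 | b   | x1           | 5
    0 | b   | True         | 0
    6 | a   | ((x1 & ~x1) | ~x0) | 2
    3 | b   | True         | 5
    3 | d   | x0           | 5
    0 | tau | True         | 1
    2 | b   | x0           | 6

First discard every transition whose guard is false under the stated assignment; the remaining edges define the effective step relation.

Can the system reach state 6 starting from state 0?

Answer: UNREACHABLE

Working:
12 transition(s) survive guard evaluation.
L0 = {0}
L1 = {1}  cumulative {0,1}
L2 = {5}  cumulative {0,1,5}
Reachable = {0,1,5}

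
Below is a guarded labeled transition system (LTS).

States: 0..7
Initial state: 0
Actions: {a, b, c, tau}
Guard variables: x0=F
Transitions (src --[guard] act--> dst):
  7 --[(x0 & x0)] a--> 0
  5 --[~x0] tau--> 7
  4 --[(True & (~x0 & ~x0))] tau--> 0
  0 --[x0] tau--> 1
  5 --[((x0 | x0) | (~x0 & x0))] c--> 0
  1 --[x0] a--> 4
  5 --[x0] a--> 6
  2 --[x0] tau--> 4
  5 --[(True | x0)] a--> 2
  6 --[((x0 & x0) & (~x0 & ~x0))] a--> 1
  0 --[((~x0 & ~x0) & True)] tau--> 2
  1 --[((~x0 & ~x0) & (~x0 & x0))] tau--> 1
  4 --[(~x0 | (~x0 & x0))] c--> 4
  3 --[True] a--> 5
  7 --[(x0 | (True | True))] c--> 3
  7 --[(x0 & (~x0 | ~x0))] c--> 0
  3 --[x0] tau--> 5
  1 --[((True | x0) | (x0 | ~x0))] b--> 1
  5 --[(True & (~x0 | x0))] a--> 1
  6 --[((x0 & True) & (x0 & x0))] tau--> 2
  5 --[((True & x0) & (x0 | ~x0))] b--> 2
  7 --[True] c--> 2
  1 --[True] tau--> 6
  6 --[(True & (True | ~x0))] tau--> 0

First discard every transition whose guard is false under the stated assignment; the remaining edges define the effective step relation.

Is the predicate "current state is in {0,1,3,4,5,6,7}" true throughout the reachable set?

Inv-set: {0,1,3,4,5,6,7}
Reach set: {0,2}
  0: ✓
  2: outside
witness against invariant: tau → 2

Answer: INVARIANT VIOLATED at state 2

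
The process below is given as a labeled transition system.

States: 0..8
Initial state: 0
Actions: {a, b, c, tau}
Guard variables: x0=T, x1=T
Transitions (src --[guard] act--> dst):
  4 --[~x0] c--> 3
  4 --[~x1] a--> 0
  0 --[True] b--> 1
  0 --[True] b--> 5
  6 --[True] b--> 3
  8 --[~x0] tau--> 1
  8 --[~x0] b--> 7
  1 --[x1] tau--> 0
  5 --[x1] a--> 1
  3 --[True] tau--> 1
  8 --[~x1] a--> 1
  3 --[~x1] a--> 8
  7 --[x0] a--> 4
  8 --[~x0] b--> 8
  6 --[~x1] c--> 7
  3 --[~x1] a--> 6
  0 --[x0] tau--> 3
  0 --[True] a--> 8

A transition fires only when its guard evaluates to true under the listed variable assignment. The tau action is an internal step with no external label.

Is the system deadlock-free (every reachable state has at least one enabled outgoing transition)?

Answer: DEADLOCK at state 8

Trace:
Reach set: {0,1,3,5,8}
  0: a→8  b→1  b→5  tau→3  [4 out]
  1: tau→0  [1 out]
  3: tau→1  [1 out]
  5: a→1  [1 out]
  8: ∅  [no exit]
witness 8: a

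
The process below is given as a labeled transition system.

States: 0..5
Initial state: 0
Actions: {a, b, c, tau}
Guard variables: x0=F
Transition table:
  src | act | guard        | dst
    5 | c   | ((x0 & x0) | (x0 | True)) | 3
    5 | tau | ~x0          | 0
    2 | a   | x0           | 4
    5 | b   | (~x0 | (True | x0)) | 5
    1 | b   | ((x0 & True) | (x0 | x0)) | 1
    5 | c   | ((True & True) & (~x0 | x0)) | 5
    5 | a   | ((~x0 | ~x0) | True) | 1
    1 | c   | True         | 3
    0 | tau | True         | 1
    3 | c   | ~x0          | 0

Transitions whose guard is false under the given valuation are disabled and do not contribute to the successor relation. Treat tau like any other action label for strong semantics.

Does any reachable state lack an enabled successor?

Reachable = {0,1,3}
  0: tau→1  [1 exit(s)]
  1: c→3  [1 exit(s)]
  3: c→0  [1 exit(s)]

Answer: DEADLOCK-FREE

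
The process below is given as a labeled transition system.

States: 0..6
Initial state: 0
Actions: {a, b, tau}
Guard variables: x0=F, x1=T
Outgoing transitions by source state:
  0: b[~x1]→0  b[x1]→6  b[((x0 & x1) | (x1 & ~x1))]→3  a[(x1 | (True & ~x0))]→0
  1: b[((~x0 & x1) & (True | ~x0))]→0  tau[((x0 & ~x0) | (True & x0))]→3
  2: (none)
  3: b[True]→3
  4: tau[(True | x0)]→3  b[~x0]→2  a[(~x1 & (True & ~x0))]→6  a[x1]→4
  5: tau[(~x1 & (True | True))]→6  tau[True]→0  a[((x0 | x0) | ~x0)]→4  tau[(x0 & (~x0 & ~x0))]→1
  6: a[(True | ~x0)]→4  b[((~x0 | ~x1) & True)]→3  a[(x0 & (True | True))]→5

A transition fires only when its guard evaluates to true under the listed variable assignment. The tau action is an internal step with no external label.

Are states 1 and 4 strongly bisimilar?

Answer: NOT BISIMILAR

Trace:
Refine partition for ~:
  P[0] = {{0,1,2,3,4,5,6}}
  P[1] = {{0,6},{1,3},{2},{4},{5}}
  P[2] = {{0},{1},{2},{3},{4},{5},{6}}
Fixed point at round 3; 7 class(es).
class of 1: {1}; class of 4: {4}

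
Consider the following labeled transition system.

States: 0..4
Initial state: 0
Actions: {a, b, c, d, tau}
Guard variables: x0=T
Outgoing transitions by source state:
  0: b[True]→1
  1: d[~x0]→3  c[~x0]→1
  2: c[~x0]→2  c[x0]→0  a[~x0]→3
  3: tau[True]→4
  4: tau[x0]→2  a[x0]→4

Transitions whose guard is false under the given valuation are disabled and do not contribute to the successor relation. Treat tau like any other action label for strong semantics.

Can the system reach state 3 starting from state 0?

Guard filter leaves 5 enabled edge(s).
Layer 0: {0}
Layer 1: {1}  cumulative {0,1}
R = {0,1}

Answer: UNREACHABLE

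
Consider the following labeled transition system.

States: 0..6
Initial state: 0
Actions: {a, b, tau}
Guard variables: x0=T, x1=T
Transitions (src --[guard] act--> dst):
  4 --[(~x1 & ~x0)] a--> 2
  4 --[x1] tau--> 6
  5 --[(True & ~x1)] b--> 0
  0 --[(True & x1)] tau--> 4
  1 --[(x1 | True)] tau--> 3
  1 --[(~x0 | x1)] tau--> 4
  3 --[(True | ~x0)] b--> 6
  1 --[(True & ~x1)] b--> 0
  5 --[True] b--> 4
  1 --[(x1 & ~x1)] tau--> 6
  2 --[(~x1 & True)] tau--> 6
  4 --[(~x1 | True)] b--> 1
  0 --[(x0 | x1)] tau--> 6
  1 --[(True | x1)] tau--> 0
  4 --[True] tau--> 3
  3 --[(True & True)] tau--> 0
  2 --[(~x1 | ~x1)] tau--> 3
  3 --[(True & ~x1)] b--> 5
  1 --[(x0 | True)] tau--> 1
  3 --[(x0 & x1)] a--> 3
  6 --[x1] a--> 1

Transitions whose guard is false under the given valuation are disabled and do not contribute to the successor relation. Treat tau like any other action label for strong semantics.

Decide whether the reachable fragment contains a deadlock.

R = {0,1,3,4,6}
  0: tau→4  tau→6  [deg 2]
  1: tau→0  tau→1  tau→3  tau→4  [deg 4]
  3: a→3  b→6  tau→0  [deg 3]
  4: b→1  tau→3  tau→6  [deg 3]
  6: a→1  [deg 1]

Answer: DEADLOCK-FREE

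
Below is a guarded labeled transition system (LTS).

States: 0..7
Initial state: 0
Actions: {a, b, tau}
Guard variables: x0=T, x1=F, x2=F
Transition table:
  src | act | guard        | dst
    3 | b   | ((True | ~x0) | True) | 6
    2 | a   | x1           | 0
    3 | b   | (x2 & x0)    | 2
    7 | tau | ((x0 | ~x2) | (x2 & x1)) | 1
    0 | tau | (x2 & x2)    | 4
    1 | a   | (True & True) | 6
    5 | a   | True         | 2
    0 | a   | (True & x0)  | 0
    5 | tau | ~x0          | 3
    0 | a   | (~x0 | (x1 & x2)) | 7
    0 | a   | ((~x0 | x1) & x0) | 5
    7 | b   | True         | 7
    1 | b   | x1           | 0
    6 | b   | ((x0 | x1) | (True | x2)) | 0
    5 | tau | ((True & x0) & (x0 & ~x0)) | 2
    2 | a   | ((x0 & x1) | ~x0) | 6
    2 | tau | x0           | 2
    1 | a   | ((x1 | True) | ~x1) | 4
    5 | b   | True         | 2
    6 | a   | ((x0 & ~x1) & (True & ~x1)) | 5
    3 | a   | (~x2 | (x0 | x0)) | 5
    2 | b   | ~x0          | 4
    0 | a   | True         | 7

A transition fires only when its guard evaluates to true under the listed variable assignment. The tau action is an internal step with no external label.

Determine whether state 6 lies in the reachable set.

After dropping false guards: 13 live edges.
L0 = {0}
L1 = {7}  now seen {0,7}
L2 = {1}  now seen {0,1,7}
L3 = {4,6}  now seen {0,1,4,6,7}
L4 = {5}  now seen {0,1,4,5,6,7}
L5 = {2}  now seen {0,1,2,4,5,6,7}
Reach set: {0,1,2,4,5,6,7}
witness 6: a·tau·a

Answer: REACHABLE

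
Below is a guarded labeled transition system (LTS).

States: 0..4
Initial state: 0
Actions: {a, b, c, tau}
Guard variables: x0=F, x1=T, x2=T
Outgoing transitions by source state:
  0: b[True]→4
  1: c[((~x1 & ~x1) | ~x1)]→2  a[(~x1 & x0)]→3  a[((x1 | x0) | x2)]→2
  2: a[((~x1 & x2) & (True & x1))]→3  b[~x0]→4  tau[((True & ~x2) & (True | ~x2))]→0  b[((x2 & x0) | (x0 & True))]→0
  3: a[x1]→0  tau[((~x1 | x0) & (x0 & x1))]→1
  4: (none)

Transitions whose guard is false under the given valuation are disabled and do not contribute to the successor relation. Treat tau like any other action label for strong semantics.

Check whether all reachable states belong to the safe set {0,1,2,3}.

Answer: INVARIANT VIOLATED at state 4

Working:
Allowed set {0,1,2,3}
R = {0,4}
  0: safe
  4: VIOLATES
counterexample path to 4: b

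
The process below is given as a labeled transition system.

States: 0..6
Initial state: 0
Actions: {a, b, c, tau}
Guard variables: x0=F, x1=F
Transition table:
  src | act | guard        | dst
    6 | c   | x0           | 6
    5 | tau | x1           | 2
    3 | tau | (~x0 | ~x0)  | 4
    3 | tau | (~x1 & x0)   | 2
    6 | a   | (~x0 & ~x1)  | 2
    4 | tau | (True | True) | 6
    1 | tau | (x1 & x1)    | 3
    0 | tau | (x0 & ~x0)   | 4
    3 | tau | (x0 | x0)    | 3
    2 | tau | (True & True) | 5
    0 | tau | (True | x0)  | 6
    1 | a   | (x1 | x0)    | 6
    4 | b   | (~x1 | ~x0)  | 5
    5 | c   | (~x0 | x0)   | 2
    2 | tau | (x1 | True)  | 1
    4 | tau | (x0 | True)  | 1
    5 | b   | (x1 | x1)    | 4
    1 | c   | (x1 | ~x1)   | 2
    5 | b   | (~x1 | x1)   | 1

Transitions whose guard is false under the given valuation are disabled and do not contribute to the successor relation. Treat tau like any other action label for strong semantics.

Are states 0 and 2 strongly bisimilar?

Bisimulation quotient by refinement:
  π0 = {{0,1,2,3,4,5,6}}
  π1 = {{0,2,3},{1},{4},{5},{6}}
  π2 = {{0},{1},{2},{3},{4},{5},{6}}
7 equivalence class(es) (converged in 3)
0∈{0}, 2∈{2}

Answer: NOT BISIMILAR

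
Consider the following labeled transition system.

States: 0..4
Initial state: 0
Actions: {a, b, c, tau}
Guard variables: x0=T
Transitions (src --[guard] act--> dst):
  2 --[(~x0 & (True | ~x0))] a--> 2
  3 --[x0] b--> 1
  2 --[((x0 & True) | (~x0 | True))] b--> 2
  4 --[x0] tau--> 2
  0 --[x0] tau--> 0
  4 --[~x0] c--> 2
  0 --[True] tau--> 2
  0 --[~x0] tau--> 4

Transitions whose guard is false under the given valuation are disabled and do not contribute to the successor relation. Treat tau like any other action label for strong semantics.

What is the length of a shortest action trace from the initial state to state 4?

BFS to 4:
  L0 = {0}
  L1 = {2}
4 never appears.

Answer: UNREACHABLE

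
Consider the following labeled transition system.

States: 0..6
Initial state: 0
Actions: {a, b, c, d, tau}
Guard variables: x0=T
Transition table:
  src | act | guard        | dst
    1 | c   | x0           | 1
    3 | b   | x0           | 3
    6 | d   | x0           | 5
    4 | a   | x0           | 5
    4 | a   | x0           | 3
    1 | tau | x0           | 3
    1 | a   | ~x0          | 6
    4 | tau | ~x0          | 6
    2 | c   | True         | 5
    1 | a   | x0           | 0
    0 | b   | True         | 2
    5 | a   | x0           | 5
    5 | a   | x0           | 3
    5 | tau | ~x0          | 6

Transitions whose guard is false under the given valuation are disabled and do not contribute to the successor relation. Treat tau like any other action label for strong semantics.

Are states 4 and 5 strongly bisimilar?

Bisimulation quotient by refinement:
  round 0: {{0,1,2,3,4,5,6}}
  round 1: {{0,3},{1},{2},{4,5},{6}}
  round 2: {{0},{1},{2},{3},{4,5},{6}}
Fixed point at round 3; 6 class(es).
class of 4: {4,5}; class of 5: {4,5}

Answer: BISIMILAR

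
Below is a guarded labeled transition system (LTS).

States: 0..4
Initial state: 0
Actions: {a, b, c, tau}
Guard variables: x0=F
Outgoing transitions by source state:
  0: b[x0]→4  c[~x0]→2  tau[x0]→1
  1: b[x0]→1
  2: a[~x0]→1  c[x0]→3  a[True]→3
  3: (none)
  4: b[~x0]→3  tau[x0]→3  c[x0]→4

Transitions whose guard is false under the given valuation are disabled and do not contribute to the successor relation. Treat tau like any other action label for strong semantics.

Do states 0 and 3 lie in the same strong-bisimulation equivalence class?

Answer: NOT BISIMILAR

Trace:
Compute ~ classes (split until stable):
  π0 = {{0,1,2,3,4}}
  π1 = {{0},{1,3},{2},{4}}
4 equivalence class(es) (converged in 2)
class of 0: {0}; class of 3: {1,3}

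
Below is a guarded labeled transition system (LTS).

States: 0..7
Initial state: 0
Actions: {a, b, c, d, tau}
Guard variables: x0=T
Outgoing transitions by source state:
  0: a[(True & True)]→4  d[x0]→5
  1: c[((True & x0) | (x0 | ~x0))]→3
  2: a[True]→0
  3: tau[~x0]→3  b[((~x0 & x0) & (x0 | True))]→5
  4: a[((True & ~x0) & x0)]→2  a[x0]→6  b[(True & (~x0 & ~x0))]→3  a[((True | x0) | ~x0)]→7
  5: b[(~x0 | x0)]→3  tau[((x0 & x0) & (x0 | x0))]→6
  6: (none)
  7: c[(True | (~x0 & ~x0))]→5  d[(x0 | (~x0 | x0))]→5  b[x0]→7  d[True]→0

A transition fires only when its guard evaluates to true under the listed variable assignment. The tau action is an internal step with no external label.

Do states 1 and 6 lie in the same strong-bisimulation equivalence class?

Compute ~ classes (split until stable):
  π0 = {{0,1,2,3,4,5,6,7}}
  π1 = {{0},{1},{2,4},{3,6},{5},{7}}
  π2 = {{0},{1},{2},{3,6},{4},{5},{7}}
7 equivalence class(es) (converged in 3)
[1]={1}  [6]={3,6}

Answer: NOT BISIMILAR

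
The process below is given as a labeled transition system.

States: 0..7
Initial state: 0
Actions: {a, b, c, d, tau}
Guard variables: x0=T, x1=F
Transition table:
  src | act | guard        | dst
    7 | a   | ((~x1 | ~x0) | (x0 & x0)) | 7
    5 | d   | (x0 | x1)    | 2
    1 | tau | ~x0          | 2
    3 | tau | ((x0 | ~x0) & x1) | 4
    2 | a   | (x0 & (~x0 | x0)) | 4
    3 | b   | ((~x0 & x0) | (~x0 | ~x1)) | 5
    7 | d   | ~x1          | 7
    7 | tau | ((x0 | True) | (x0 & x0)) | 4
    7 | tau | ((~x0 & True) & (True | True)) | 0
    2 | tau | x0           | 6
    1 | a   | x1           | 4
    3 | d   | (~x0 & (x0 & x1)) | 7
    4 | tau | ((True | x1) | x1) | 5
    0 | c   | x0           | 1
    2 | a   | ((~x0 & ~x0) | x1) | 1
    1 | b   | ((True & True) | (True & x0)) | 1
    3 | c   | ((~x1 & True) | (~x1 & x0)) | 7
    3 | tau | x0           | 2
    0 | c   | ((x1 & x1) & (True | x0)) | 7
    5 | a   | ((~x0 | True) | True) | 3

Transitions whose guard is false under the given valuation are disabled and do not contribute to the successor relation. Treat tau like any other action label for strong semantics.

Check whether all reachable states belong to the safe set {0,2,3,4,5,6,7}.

Answer: INVARIANT VIOLATED at state 1

Working:
Safe = {0,2,3,4,5,6,7}
Reachable = {0,1}
  0: safe
  1: outside
reach 1 via c — violates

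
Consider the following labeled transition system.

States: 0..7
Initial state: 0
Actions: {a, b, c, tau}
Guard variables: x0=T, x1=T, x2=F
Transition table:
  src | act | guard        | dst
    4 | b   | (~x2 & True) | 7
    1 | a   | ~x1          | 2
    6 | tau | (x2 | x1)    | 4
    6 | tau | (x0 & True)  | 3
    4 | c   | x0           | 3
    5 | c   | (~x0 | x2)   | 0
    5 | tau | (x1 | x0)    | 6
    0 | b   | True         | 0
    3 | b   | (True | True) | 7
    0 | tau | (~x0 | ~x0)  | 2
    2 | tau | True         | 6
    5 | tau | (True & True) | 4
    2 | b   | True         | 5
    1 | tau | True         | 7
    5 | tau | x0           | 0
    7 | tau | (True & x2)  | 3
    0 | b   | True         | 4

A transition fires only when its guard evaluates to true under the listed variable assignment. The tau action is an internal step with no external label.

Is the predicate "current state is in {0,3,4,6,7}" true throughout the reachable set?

Inv-set: {0,3,4,6,7}
Reachable = {0,3,4,7}
  0: ✓
  3: ✓
  4: ✓
  7: ✓

Answer: INVARIANT HOLDS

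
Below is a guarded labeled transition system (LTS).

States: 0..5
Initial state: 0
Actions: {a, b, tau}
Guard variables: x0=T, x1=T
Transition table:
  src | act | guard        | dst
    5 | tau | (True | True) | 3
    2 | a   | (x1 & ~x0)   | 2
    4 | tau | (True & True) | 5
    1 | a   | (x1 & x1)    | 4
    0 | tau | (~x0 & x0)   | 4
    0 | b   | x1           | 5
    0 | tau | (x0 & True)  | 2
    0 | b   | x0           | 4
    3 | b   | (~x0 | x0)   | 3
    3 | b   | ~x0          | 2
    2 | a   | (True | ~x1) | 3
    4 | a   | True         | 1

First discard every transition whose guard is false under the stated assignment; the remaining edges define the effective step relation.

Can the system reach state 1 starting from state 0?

Guard filter leaves 9 enabled edge(s).
depth 0: {0}
depth 1: {2,4,5}  total {0,2,4,5}
depth 2: {1,3}  total {0,1,2,3,4,5}
R = {0,1,2,3,4,5}
trace reaching 1: b·a

Answer: REACHABLE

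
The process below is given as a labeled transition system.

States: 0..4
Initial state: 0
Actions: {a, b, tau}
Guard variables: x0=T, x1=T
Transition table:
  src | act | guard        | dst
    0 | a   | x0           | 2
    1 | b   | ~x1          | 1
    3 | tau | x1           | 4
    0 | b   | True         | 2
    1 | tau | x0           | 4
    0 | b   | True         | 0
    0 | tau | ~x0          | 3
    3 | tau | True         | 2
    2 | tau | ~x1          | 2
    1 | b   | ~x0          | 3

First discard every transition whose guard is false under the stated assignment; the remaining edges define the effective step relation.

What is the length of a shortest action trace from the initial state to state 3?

Answer: UNREACHABLE

Working:
Layered search for 3:
  L0 = {0}
  L1 = {2}
3 never appears.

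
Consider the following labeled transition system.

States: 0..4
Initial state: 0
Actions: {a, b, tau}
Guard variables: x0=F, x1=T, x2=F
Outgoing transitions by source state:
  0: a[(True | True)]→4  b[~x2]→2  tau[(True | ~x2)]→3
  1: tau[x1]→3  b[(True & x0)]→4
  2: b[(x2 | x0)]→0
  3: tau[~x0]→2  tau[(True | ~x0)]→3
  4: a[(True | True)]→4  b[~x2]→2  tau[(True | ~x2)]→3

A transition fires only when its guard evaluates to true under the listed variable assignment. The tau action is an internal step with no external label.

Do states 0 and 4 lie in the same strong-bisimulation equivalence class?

Bisimulation quotient by refinement:
  round 0: {{0,1,2,3,4}}
  round 1: {{0,4},{1,3},{2}}
  round 2: {{0,4},{1},{2},{3}}
4 equivalence class(es) (converged in 3)
class of 0: {0,4}; class of 4: {0,4}

Answer: BISIMILAR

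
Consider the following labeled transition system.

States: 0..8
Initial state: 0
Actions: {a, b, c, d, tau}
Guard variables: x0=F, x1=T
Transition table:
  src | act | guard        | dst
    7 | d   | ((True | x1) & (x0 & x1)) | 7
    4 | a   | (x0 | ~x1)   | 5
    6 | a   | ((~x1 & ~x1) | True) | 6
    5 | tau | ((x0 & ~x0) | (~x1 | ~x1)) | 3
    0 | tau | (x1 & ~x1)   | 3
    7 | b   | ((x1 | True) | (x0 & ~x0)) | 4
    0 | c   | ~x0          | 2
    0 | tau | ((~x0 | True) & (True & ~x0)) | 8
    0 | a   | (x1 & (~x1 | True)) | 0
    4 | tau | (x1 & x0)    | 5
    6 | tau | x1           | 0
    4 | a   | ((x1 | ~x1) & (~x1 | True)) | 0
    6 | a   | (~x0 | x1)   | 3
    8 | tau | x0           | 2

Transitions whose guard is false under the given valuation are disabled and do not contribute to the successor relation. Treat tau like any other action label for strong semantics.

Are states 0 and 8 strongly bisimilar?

Answer: NOT BISIMILAR

Analysis:
Compute ~ classes (split until stable):
  π0 = {{0,1,2,3,4,5,6,7,8}}
  π1 = {{0},{1,2,3,5,8},{4},{6},{7}}
Fixed point at round 2; 5 class(es).
class of 0: {0}; class of 8: {1,2,3,5,8}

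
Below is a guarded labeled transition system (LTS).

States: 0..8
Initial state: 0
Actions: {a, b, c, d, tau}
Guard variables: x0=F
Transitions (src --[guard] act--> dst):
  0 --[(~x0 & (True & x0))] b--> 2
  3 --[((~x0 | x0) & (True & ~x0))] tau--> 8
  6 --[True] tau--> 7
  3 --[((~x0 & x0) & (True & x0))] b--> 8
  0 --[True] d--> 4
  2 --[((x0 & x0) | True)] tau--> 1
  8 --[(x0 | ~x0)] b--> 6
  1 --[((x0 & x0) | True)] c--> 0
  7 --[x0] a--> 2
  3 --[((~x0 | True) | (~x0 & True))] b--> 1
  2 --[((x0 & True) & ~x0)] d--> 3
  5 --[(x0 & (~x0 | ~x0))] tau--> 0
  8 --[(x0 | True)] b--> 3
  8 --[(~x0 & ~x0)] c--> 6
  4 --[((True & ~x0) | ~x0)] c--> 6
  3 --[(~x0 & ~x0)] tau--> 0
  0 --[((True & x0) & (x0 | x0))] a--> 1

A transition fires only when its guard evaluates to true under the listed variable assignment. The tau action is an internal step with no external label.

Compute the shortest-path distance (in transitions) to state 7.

Answer: 3

Analysis:
Breadth-first toward 7:
  Layer 0: {0}
  Layer 1: {4}
  Layer 2: {6}
  Layer 3: {7}
7 enters at depth 3; path d·c·tau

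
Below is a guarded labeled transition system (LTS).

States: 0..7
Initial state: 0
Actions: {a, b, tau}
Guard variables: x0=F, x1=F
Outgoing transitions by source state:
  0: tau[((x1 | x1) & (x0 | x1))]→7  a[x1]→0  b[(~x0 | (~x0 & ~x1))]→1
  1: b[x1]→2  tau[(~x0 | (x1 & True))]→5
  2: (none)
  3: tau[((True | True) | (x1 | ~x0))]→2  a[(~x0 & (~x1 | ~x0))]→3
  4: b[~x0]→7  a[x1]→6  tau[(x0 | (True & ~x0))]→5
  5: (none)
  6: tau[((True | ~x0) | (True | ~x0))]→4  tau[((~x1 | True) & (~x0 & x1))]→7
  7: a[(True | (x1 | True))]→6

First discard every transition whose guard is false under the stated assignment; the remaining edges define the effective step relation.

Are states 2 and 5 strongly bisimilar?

Bisimulation quotient by refinement:
  round 0: {{0,1,2,3,4,5,6,7}}
  round 1: {{0},{1,6},{2,5},{3},{4},{7}}
  round 2: {{0},{1},{2,5},{3},{4},{6},{7}}
7 equivalence class(es) (converged in 3)
2∈{2,5}, 5∈{2,5}

Answer: BISIMILAR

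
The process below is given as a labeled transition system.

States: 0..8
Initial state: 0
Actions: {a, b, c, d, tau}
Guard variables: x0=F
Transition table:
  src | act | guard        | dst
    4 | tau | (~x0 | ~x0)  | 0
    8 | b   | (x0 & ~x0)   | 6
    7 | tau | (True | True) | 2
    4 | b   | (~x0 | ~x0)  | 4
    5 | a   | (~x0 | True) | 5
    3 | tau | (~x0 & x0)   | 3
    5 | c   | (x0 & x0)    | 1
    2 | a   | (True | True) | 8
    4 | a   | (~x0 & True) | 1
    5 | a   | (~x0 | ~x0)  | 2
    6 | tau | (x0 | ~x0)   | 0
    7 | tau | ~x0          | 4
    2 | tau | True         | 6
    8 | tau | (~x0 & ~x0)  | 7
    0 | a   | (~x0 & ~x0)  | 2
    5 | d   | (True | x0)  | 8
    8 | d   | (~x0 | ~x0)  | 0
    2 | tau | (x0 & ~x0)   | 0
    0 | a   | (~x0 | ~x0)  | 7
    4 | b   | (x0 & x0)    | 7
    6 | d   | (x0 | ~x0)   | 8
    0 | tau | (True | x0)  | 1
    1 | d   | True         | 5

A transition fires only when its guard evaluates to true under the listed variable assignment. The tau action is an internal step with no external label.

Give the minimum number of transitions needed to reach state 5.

Layered search for 5:
  Layer 0: {0}
  Layer 1: {1,2,7}
  Layer 2: {4,5,6,8}
5 enters at depth 2; path tau·d

Answer: 2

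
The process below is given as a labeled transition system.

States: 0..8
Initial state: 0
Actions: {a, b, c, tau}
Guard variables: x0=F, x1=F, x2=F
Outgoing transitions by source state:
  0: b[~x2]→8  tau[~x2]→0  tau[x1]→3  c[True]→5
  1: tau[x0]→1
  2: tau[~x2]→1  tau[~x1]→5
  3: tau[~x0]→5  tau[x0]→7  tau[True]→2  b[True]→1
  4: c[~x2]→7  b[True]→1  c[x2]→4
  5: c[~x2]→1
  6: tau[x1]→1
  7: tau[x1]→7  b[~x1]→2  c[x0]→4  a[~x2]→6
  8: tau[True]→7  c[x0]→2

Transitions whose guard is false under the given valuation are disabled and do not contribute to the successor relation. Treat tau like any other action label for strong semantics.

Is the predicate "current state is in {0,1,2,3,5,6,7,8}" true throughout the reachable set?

Answer: INVARIANT HOLDS

Working:
Allowed set {0,1,2,3,5,6,7,8}
Reach set: {0,1,2,5,6,7,8}
  0: ✓
  1: ✓
  2: ✓
  5: ✓
  6: ✓
  7: ✓
  8: ✓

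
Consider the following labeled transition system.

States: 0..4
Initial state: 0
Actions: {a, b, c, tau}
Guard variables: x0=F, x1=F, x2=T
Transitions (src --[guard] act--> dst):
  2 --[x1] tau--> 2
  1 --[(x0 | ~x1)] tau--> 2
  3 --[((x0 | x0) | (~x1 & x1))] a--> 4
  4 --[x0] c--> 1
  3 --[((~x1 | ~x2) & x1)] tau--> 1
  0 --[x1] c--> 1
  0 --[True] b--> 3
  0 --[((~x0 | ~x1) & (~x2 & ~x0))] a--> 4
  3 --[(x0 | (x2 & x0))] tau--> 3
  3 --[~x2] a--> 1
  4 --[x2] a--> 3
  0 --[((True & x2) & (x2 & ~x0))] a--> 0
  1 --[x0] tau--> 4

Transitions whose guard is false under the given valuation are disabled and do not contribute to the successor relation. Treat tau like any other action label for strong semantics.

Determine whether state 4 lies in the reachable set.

Guard filter leaves 4 enabled edge(s).
Layer 0: {0}
Layer 1: {3}  total {0,3}
Reach set: {0,3}

Answer: UNREACHABLE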